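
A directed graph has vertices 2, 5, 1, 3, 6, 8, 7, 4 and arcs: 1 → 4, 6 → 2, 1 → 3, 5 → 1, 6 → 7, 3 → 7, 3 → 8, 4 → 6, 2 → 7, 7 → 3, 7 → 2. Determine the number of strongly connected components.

{2, 3, 7} are all mutually reachable — one SCC of size 3.
{6} is an SCC by itself.
{4} is an SCC by itself.
{1} is an SCC by itself.
{8} is an SCC by itself.
(and 1 more singleton SCC)
That gives 6 strongly connected components.

6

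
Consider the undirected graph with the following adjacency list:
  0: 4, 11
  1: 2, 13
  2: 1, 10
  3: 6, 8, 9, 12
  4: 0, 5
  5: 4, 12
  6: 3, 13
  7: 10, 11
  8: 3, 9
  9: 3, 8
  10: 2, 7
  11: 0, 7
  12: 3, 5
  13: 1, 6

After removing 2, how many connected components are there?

1

With 2 gone, the remaining components are: {0, 1, 3, 4, 5, 6, 7, 8, 9, 10, 11, 12, 13}.
That is 1 component.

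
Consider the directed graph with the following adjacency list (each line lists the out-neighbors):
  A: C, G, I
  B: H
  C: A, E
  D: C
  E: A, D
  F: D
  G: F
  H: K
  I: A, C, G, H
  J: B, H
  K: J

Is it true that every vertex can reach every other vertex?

There is no directed path from J to F, so the graph is not strongly connected.

No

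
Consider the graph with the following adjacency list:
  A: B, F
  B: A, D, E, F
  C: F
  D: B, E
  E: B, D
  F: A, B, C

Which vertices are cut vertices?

B, F

Removing B increases the component count from 1 to 2, so B is a cut vertex.
Removing F increases the component count from 1 to 2, so F is a cut vertex.
By contrast removing E leaves 1 component; it is not a cut vertex. No other vertex is a cut vertex either.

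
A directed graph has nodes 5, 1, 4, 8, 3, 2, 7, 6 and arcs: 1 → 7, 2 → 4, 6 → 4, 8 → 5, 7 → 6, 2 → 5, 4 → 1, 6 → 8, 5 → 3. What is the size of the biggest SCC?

{1, 4, 6, 7} are all mutually reachable — one SCC of size 4.
{2} is an SCC by itself.
{5} is an SCC by itself.
{8} is an SCC by itself.
{3} is an SCC by itself.
The largest has 4 vertices.

4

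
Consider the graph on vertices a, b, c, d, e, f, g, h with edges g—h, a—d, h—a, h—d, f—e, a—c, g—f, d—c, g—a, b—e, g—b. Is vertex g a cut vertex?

Yes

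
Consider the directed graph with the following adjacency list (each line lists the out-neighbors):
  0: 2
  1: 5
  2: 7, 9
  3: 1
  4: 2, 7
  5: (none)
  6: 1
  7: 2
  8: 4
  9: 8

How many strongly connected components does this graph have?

{2, 4, 7, 8, 9} are all mutually reachable — one SCC of size 5.
{6} is an SCC by itself.
{5} is an SCC by itself.
{0} is an SCC by itself.
{3} is an SCC by itself.
(and 1 more singleton SCC)
That gives 6 strongly connected components.

6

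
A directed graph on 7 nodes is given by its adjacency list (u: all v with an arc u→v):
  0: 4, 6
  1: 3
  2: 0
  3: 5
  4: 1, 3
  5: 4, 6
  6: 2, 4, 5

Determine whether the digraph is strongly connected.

Yes

From 1 we can reach every vertex (0, 1, 2, 3, 4, 5, 6), and every vertex can reach 1 (0, 1, 2, 3, 4, 5, 6). So the whole graph is one strongly connected component.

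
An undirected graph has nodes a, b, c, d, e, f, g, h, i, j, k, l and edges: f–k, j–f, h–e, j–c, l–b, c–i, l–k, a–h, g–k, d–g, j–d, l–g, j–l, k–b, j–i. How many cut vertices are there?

Removing h increases the component count from 2 to 3, so h is a cut vertex.
Removing j increases the component count from 2 to 3, so j is a cut vertex.
By contrast removing g leaves 2 components; it is not a cut vertex. No other vertex is a cut vertex either.

2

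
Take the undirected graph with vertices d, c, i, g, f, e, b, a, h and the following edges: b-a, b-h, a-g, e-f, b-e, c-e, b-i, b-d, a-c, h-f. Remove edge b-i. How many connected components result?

Before removal there is 1 component.
b-i is a bridge — removing it separates b's side from i's side.
After removal: 2 components.

2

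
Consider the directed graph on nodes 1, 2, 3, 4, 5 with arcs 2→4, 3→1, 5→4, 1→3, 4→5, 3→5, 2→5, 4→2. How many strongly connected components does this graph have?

2

{2, 4, 5} are all mutually reachable — one SCC of size 3.
{1, 3} are all mutually reachable — one SCC of size 2.
That gives 2 strongly connected components.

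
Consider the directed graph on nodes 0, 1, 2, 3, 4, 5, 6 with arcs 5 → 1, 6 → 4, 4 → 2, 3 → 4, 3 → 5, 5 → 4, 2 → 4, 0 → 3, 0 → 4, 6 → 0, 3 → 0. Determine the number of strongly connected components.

5

{0, 3} are all mutually reachable — one SCC of size 2.
{2, 4} are all mutually reachable — one SCC of size 2.
{6} is an SCC by itself.
{5} is an SCC by itself.
{1} is an SCC by itself.
That gives 5 strongly connected components.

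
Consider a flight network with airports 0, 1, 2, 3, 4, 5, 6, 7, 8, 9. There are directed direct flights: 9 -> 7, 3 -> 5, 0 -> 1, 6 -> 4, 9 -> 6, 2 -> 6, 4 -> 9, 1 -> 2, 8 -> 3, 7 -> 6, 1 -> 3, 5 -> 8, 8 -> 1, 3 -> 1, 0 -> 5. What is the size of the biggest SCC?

4

{4, 6, 7, 9} are all mutually reachable — one SCC of size 4.
{1, 3, 5, 8} are all mutually reachable — one SCC of size 4.
{2} is an SCC by itself.
{0} is an SCC by itself.
The largest has 4 vertices.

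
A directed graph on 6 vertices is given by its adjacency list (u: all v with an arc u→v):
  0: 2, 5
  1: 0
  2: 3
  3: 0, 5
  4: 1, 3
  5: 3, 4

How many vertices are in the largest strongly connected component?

{0, 1, 2, 3, 4, 5} are all mutually reachable — one SCC of size 6.
The largest has 6 vertices.

6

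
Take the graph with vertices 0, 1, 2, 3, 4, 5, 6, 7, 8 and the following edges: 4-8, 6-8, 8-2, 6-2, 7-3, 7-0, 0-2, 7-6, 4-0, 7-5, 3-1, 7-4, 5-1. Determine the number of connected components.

1

Starting from 0 we can reach 0, 1, 2, 3, 4, 5, 6, 7, 8. That is one component of size 9.
Total: 1 component.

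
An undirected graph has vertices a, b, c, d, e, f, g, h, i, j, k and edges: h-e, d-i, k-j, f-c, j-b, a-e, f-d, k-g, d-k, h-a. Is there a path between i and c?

Yes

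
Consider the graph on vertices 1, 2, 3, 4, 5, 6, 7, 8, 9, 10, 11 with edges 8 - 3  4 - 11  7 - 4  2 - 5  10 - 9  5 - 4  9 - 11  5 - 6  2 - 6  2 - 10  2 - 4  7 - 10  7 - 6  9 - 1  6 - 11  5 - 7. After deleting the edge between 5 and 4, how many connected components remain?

2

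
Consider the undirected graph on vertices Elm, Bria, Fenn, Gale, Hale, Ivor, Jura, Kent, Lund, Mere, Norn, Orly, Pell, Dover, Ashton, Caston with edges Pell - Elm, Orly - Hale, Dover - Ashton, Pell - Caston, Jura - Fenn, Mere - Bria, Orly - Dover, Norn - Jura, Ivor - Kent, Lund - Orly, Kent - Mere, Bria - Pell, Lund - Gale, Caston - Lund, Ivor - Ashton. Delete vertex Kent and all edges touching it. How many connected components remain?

With Kent gone, the remaining components are: {Fenn, Jura, Norn}; {Elm, Bria, Gale, Hale, Ivor, Lund, Mere, Orly, Pell, Dover, Ashton, Caston}.
That is 2 components.

2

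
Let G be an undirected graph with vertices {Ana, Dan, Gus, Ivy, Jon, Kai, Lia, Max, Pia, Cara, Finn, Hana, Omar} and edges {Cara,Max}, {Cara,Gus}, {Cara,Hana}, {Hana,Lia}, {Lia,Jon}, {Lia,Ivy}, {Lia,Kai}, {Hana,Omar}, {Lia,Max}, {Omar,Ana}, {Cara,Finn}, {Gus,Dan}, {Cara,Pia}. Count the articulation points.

5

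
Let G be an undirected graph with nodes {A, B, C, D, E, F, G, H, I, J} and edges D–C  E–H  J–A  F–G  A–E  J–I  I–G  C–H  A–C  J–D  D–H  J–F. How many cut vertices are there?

1

Removing J increases the component count from 2 to 3, so J is a cut vertex.
By contrast removing C leaves 2 components; it is not a cut vertex. No other vertex is a cut vertex either.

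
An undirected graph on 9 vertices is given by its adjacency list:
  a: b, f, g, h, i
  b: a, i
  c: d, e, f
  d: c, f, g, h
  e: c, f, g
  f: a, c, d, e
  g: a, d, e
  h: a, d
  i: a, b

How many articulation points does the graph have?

1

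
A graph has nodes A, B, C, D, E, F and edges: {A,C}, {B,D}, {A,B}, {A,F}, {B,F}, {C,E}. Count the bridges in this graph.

The edges on the cycle A-B-F-A are not bridges since each lies on that cycle.
But removing E - C disconnects E from C; removing A - C disconnects A from C; removing D - B disconnects D from B — these are bridges.
That makes 3 bridges.

3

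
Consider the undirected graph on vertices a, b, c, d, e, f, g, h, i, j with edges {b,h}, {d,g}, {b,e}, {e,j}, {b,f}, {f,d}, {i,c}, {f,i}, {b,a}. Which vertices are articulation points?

Removing b increases the component count from 1 to 4, so b is a cut vertex.
Removing d increases the component count from 1 to 2, so d is a cut vertex.
Removing e increases the component count from 1 to 2, so e is a cut vertex.
Likewise f, i are cut vertices.
By contrast removing h leaves 1 component; it is not a cut vertex. No other vertex is a cut vertex either.

b, d, e, f, i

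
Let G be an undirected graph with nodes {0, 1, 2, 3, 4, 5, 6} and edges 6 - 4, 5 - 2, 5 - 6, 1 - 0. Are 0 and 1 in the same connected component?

Yes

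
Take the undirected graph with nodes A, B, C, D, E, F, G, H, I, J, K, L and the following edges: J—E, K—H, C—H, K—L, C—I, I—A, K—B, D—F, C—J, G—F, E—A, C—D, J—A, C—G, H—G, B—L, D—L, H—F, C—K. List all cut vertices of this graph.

C

Removing C increases the component count from 1 to 2, so C is a cut vertex.
By contrast removing G leaves 1 component; it is not a cut vertex. No other vertex is a cut vertex either.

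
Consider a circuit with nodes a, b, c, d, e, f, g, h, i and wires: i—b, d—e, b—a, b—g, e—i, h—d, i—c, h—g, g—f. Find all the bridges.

The edges on the cycle h-d-e-i-b-g-h are not bridges since each lies on that cycle.
But removing g—f disconnects g from f; removing a—b disconnects a from b; removing i—c disconnects i from c — these are bridges.

a-b, c-i, f-g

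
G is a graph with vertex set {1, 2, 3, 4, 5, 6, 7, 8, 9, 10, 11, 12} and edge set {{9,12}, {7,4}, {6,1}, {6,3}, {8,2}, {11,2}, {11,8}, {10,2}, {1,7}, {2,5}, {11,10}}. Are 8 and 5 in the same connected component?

Yes

From 8 we can reach 2, 5, 8, 10, 11, which includes 5.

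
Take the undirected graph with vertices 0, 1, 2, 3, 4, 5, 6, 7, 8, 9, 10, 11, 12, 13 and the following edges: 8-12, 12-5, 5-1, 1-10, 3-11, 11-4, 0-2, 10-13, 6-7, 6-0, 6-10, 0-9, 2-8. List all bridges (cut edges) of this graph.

0-9, 10-13, 11-3, 11-4, 6-7

The edges on the cycle 6-0-2-8-12-5-1-10-6 are not bridges since each lies on that cycle.
But removing 3-11 disconnects 3 from 11; removing 13-10 disconnects 13 from 10; removing 9-0 disconnects 9 from 0; removing 11-4 disconnects 11 from 4 — these are bridges.
In total 5 edges are bridges.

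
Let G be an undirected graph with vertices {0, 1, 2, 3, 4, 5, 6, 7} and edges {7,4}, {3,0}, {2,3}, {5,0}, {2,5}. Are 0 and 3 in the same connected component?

Yes

From 0 we can reach 0, 2, 3, 5, which includes 3.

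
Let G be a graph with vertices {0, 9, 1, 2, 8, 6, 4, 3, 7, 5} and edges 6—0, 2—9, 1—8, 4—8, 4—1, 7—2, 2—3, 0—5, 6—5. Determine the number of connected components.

Starting from 1 we can reach 1, 4, 8. That is one component of size 3.
Starting from 0 we can reach 0, 5, 6. That is one component of size 3.
Starting from 2 we can reach 2, 3, 7, 9. That is one component of size 4.
Total: 3 components.

3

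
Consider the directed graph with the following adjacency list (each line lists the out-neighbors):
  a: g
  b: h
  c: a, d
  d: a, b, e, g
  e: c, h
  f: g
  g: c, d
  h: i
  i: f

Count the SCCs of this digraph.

1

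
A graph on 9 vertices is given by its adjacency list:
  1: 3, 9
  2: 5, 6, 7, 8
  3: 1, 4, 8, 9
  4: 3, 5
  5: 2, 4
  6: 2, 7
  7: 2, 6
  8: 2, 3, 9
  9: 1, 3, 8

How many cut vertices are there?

Removing 2 increases the component count from 1 to 2, so 2 is a cut vertex.
By contrast removing 5 leaves 1 component; it is not a cut vertex. No other vertex is a cut vertex either.

1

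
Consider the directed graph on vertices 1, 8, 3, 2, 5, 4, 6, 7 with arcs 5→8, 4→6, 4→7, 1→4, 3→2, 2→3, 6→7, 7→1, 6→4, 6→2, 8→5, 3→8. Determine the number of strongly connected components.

3

{1, 4, 6, 7} are all mutually reachable — one SCC of size 4.
{2, 3} are all mutually reachable — one SCC of size 2.
{5, 8} are all mutually reachable — one SCC of size 2.
That gives 3 strongly connected components.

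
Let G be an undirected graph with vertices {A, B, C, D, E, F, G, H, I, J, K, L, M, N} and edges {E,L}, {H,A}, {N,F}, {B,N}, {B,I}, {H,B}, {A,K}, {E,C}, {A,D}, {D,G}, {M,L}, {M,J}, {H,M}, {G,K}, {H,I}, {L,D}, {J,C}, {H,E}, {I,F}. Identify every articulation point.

H

Removing H increases the component count from 1 to 2, so H is a cut vertex.
By contrast removing L leaves 1 component; it is not a cut vertex. No other vertex is a cut vertex either.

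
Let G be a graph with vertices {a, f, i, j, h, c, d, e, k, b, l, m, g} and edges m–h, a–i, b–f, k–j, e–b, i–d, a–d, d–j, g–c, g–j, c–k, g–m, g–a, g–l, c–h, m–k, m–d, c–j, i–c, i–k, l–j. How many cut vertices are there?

1

Removing b increases the component count from 2 to 3, so b is a cut vertex.
By contrast removing l leaves 2 components; it is not a cut vertex. No other vertex is a cut vertex either.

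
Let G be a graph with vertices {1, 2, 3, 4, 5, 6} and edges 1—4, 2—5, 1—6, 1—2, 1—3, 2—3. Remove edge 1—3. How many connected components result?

1

1 and 3 are still connected via 1-2-3, so the component count stays at 1.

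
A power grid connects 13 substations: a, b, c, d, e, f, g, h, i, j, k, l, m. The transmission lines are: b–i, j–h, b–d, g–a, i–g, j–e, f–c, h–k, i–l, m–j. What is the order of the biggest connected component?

6

Starting from c we can reach c, f. That is one component of size 2.
Starting from e we can reach e, h, j, k, m. That is one component of size 5.
Starting from a we can reach a, b, d, g, i, l. That is one component of size 6.
The largest has 6 vertices.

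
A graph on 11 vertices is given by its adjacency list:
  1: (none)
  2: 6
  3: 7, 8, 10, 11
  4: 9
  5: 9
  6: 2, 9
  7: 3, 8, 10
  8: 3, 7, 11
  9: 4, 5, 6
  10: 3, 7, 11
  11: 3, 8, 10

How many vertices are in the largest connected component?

5

1 is isolated — a component by itself.
Starting from 3 we can reach 3, 7, 8, 10, 11. That is one component of size 5.
Starting from 2 we can reach 2, 4, 5, 6, 9. That is one component of size 5.
The largest has 5 vertices.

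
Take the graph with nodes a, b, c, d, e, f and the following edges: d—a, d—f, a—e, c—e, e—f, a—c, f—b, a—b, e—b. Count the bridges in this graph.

0

The edges on the cycle a-c-e-a are not bridges since each lies on that cycle.
Every edge lies on some cycle, so there are no bridges.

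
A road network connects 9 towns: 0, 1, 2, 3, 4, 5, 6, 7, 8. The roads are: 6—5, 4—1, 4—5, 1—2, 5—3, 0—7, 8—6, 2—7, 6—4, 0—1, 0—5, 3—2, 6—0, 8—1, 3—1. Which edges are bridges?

The edges on the cycle 6-4-1-0-6 are not bridges since each lies on that cycle.
Every edge lies on some cycle, so there are no bridges.

none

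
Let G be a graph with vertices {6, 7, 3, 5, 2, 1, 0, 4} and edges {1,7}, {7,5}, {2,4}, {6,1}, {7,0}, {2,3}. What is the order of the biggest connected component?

Starting from 2 we can reach 2, 3, 4. That is one component of size 3.
Starting from 0 we can reach 0, 1, 5, 6, 7. That is one component of size 5.
The largest has 5 vertices.

5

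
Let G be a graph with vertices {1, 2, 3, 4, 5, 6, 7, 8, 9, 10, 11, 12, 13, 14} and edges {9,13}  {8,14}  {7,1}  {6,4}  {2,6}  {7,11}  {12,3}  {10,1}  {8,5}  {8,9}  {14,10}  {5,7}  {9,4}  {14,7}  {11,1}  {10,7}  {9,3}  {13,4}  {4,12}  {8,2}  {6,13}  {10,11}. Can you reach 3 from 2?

Yes

From 2 we can reach 1, 2, 3, 4, 5, 6, 7, 8, 9, 10, 11, 12, 13, 14, which includes 3.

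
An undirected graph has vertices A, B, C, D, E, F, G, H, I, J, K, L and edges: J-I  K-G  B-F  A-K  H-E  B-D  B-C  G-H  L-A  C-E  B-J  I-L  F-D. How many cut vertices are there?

1

Removing B increases the component count from 1 to 2, so B is a cut vertex.
By contrast removing G leaves 1 component; it is not a cut vertex. No other vertex is a cut vertex either.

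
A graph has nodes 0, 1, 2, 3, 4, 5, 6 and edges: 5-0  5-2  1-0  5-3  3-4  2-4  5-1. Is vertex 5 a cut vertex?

Deleting 5 raises the number of components from 2 to 3, so 5 is a cut vertex.

Yes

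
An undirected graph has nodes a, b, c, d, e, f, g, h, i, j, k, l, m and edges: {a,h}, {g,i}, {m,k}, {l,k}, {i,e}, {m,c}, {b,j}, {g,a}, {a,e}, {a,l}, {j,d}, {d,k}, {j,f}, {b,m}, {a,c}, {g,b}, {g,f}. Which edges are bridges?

The edges on the cycle b-j-d-k-m-b are not bridges since each lies on that cycle.
But removing h-a disconnects h from a — this is a bridge.

a-h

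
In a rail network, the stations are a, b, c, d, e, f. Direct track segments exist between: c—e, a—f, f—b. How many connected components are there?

d is isolated — a component by itself.
Starting from c we can reach c, e. That is one component of size 2.
Starting from a we can reach a, b, f. That is one component of size 3.
Total: 3 components.

3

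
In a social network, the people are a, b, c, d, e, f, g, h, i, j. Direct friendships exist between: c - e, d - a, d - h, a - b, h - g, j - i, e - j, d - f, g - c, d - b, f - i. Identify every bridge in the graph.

The edges on the cycle d-a-b-d are not bridges since each lies on that cycle.
Every edge lies on some cycle, so there are no bridges.

none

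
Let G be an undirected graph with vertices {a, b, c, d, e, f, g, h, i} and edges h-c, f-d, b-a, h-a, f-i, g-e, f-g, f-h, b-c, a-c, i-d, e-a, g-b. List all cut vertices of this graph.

f

Removing f increases the component count from 1 to 2, so f is a cut vertex.
By contrast removing d leaves 1 component; it is not a cut vertex. No other vertex is a cut vertex either.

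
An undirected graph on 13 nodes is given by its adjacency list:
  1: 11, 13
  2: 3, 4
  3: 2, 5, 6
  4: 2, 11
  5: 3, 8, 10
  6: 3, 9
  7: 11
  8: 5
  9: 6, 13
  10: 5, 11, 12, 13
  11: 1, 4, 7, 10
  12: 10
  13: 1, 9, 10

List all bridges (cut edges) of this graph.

10-12, 11-7, 5-8

The edges on the cycle 10-5-3-6-9-13-10 are not bridges since each lies on that cycle.
But removing 11-7 disconnects 11 from 7; removing 10-12 disconnects 10 from 12; removing 8-5 disconnects 8 from 5 — these are bridges.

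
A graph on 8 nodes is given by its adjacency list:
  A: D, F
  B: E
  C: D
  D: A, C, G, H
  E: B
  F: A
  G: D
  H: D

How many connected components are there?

2

Starting from B we can reach B, E. That is one component of size 2.
Starting from A we can reach A, C, D, F, G, H. That is one component of size 6.
Total: 2 components.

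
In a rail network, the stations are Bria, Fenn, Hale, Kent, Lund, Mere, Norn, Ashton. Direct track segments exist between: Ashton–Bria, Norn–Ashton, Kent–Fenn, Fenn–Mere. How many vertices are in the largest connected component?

3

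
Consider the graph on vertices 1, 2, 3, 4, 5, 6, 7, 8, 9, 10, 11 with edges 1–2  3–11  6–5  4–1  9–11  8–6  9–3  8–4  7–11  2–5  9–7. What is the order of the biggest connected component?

6

10 is isolated — a component by itself.
Starting from 3 we can reach 3, 7, 9, 11. That is one component of size 4.
Starting from 1 we can reach 1, 2, 4, 5, 6, 8. That is one component of size 6.
The largest has 6 vertices.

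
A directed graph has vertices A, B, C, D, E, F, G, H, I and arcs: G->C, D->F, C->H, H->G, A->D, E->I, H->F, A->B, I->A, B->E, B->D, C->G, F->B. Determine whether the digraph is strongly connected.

No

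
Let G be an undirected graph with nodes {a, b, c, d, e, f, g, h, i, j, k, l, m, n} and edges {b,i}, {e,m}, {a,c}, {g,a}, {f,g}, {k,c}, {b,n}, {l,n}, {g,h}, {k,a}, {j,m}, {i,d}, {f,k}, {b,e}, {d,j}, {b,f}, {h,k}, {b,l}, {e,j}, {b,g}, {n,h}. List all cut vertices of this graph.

Removing b increases the component count from 1 to 2, so b is a cut vertex.
By contrast removing m leaves 1 component; it is not a cut vertex. No other vertex is a cut vertex either.

b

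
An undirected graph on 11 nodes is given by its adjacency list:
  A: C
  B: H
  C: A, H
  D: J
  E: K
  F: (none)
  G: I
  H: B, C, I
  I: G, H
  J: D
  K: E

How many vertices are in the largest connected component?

F is isolated — a component by itself.
Starting from D we can reach D, J. That is one component of size 2.
Starting from E we can reach E, K. That is one component of size 2.
Starting from A we can reach A, B, C, G, H, I. That is one component of size 6.
The largest has 6 vertices.

6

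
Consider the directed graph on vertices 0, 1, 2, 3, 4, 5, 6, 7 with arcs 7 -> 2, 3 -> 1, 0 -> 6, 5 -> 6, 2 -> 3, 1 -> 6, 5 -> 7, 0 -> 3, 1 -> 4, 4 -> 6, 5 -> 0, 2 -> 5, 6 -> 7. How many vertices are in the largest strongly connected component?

8

{0, 1, 2, 3, 4, 5, 6, 7} are all mutually reachable — one SCC of size 8.
The largest has 8 vertices.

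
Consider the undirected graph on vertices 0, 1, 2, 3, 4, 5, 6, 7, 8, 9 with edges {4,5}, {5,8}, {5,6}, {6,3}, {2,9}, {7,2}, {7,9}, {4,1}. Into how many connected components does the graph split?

3

0 is isolated — a component by itself.
Starting from 2 we can reach 2, 7, 9. That is one component of size 3.
Starting from 1 we can reach 1, 3, 4, 5, 6, 8. That is one component of size 6.
Total: 3 components.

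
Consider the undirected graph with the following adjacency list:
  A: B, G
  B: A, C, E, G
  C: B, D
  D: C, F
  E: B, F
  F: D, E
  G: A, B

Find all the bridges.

The edges on the cycle B-G-A-B are not bridges since each lies on that cycle.
Every edge lies on some cycle, so there are no bridges.

none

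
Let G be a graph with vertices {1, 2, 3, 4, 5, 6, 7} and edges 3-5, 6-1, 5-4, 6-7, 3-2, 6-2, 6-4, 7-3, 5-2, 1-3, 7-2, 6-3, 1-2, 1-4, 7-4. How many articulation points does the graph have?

0

Removing 7, for instance, still leaves 1 component. No single vertex removal increases the component count — the graph has no articulation points.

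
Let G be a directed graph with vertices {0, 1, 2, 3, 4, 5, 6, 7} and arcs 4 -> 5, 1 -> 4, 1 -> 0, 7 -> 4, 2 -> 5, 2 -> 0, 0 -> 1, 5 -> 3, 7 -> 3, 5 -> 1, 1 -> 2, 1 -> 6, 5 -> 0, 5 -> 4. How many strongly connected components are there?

4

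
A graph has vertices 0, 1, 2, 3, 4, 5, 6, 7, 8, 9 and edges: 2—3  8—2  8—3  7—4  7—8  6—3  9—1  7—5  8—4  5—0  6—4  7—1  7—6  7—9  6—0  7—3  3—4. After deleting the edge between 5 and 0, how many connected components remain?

5 and 0 are still connected via 5-7-6-0, so the component count stays at 1.

1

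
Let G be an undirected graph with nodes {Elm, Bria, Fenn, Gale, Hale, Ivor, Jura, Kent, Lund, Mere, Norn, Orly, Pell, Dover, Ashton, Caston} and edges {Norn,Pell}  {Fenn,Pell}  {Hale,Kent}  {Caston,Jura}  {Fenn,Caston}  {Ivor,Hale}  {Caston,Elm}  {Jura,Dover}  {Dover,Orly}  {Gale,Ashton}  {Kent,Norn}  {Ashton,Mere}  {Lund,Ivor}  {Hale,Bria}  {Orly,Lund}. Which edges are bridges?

The edges on the cycle Fenn-Caston-Jura-Dover-Orly-Lund-Ivor-Hale-Kent-Norn-Pell-Fenn are not bridges since each lies on that cycle.
But removing Caston - Elm disconnects Caston from Elm; removing Bria - Hale disconnects Bria from Hale; removing Gale - Ashton disconnects Gale from Ashton; removing Ashton - Mere disconnects Ashton from Mere — these are bridges.

Ashton-Gale, Ashton-Mere, Bria-Hale, Caston-Elm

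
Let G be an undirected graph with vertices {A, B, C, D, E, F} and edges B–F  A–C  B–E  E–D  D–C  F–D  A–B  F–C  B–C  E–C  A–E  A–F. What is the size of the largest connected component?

Starting from A we can reach A, B, C, D, E, F. That is one component of size 6.
The largest has 6 vertices.

6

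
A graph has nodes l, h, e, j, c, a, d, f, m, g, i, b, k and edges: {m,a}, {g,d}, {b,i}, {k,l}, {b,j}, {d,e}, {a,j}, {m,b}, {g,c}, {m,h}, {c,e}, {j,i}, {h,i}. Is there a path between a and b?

Yes

From a we can reach a, b, h, i, j, m, which includes b.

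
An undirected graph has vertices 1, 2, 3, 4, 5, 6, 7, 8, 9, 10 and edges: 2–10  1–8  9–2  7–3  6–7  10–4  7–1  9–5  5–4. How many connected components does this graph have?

2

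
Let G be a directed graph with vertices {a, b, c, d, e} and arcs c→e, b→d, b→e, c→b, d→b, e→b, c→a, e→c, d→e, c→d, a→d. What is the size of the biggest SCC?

{a, b, c, d, e} are all mutually reachable — one SCC of size 5.
The largest has 5 vertices.

5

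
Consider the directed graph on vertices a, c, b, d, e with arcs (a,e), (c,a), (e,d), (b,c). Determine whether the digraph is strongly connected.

There is no directed path from a to b, so the graph is not strongly connected.

No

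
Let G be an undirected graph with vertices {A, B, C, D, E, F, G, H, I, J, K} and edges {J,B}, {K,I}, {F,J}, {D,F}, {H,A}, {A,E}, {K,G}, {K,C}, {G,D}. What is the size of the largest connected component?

8

Starting from A we can reach A, E, H. That is one component of size 3.
Starting from B we can reach B, C, D, F, G, I, J, K. That is one component of size 8.
The largest has 8 vertices.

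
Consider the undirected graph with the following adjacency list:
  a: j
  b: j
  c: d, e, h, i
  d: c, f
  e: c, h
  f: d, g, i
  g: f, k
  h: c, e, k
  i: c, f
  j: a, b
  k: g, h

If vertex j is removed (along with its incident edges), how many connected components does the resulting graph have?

3

With j gone, the remaining components are: {a}; {b}; {c, d, e, f, g, h, i, k}.
That is 3 components.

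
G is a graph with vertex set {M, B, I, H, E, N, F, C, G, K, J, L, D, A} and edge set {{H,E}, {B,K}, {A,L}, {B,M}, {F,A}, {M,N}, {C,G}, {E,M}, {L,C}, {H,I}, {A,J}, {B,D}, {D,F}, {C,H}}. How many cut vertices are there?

5

Removing A increases the component count from 1 to 2, so A is a cut vertex.
Removing B increases the component count from 1 to 2, so B is a cut vertex.
Removing C increases the component count from 1 to 2, so C is a cut vertex.
Likewise H, M are cut vertices.
By contrast removing N leaves 1 component; it is not a cut vertex. No other vertex is a cut vertex either.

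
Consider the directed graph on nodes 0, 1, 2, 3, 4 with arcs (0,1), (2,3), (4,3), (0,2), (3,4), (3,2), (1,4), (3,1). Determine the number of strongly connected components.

2

{1, 2, 3, 4} are all mutually reachable — one SCC of size 4.
{0} is an SCC by itself.
That gives 2 strongly connected components.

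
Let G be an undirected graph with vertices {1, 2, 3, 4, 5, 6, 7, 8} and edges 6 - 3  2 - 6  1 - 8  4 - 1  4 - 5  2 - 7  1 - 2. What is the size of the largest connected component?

8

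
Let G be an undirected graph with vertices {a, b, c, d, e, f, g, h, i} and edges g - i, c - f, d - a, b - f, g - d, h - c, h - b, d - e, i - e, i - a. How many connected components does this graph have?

Starting from b we can reach b, c, f, h. That is one component of size 4.
Starting from a we can reach a, d, e, g, i. That is one component of size 5.
Total: 2 components.

2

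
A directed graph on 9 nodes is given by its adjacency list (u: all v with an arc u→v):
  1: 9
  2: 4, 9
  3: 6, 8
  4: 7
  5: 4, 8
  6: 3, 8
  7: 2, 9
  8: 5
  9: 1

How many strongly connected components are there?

4

{2, 4, 7} are all mutually reachable — one SCC of size 3.
{1, 9} are all mutually reachable — one SCC of size 2.
{5, 8} are all mutually reachable — one SCC of size 2.
{3, 6} are all mutually reachable — one SCC of size 2.
That gives 4 strongly connected components.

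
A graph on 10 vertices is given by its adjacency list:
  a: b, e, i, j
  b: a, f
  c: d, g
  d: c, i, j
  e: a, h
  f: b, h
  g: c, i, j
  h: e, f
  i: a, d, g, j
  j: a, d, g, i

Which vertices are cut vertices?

a

Removing a increases the component count from 1 to 2, so a is a cut vertex.
By contrast removing i leaves 1 component; it is not a cut vertex. No other vertex is a cut vertex either.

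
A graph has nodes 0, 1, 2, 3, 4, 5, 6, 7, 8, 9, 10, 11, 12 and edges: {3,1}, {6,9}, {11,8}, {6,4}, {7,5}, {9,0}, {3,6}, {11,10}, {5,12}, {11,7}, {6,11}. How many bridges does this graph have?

removing 5–7 disconnects 5 from 7; removing 11–6 disconnects 11 from 6; removing 0–9 disconnects 0 from 9; removing 6–9 disconnects 6 from 9 — these are bridges.
In total 11 edges are bridges.

11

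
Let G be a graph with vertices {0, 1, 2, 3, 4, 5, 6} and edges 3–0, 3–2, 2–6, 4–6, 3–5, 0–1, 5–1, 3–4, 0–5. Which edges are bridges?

none

The edges on the cycle 3-0-1-5-3 are not bridges since each lies on that cycle.
Every edge lies on some cycle, so there are no bridges.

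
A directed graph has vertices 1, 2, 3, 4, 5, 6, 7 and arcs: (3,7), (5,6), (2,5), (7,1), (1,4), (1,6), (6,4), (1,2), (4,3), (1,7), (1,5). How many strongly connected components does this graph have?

1

{1, 2, 3, 4, 5, 6, 7} are all mutually reachable — one SCC of size 7.
That gives 1 strongly connected component.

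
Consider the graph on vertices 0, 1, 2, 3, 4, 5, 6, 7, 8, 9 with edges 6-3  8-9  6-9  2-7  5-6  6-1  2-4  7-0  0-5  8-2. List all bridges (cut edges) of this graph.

The edges on the cycle 8-2-7-0-5-6-9-8 are not bridges since each lies on that cycle.
But removing 4-2 disconnects 4 from 2; removing 1-6 disconnects 1 from 6; removing 6-3 disconnects 6 from 3 — these are bridges.

1-6, 2-4, 3-6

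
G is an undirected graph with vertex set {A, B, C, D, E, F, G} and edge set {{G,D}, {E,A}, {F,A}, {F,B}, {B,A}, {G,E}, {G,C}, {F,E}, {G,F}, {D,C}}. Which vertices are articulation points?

G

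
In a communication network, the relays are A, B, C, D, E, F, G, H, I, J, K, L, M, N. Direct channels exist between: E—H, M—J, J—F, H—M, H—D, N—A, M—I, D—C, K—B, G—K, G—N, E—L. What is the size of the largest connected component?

9

Starting from A we can reach A, B, G, K, N. That is one component of size 5.
Starting from C we can reach C, D, E, F, H, I, J, L, M. That is one component of size 9.
The largest has 9 vertices.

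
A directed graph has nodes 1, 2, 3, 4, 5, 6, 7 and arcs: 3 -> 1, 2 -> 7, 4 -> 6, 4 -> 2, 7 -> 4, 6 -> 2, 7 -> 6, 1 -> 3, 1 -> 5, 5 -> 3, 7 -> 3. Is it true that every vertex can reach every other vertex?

No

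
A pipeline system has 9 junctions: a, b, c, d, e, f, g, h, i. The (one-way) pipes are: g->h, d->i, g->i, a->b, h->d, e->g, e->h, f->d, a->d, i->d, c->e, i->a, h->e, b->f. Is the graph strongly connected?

No

There is no directed path from b to c, so the graph is not strongly connected.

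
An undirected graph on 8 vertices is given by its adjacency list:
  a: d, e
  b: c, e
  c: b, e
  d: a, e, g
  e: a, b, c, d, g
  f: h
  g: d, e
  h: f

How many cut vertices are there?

Removing e increases the component count from 2 to 3, so e is a cut vertex.
By contrast removing b leaves 2 components; it is not a cut vertex. No other vertex is a cut vertex either.

1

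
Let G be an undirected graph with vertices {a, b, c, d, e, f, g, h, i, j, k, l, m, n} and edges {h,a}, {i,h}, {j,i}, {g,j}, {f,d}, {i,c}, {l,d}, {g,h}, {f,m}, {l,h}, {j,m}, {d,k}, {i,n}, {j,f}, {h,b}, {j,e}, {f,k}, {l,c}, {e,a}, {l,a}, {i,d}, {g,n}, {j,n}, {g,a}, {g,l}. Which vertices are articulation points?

h

Removing h increases the component count from 1 to 2, so h is a cut vertex.
By contrast removing n leaves 1 component; it is not a cut vertex. No other vertex is a cut vertex either.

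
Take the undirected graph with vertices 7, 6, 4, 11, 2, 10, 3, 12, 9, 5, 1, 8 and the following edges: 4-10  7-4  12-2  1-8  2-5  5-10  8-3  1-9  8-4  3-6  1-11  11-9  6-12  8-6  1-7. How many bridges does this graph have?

0

The edges on the cycle 1-11-9-1 are not bridges since each lies on that cycle.
Every edge lies on some cycle, so there are no bridges.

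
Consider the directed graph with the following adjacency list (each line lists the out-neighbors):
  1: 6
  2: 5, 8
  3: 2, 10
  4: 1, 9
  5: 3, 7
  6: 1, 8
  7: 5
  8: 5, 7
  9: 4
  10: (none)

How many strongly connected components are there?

{2, 3, 5, 7, 8} are all mutually reachable — one SCC of size 5.
{1, 6} are all mutually reachable — one SCC of size 2.
{4, 9} are all mutually reachable — one SCC of size 2.
{10} is an SCC by itself.
That gives 4 strongly connected components.

4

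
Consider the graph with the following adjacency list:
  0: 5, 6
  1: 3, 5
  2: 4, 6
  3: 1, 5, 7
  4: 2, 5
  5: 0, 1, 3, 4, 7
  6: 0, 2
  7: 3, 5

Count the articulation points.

1

Removing 5 increases the component count from 1 to 2, so 5 is a cut vertex.
By contrast removing 4 leaves 1 component; it is not a cut vertex. No other vertex is a cut vertex either.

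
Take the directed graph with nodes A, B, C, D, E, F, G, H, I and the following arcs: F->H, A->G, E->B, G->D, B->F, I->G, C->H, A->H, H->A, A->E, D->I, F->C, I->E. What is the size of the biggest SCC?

9

{A, B, C, D, E, F, G, H, I} are all mutually reachable — one SCC of size 9.
The largest has 9 vertices.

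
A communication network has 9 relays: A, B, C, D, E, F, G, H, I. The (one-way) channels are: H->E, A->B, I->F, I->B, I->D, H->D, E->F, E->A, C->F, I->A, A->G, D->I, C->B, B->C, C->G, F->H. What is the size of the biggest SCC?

8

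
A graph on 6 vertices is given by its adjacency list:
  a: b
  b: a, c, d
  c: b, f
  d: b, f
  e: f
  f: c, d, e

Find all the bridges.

The edges on the cycle b-d-f-c-b are not bridges since each lies on that cycle.
But removing a-b disconnects a from b; removing e-f disconnects e from f — these are bridges.

a-b, e-f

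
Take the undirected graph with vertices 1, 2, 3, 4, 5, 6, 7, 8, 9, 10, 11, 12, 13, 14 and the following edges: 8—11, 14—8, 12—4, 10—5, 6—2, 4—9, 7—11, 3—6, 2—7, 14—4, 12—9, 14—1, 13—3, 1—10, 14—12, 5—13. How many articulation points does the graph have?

Removing 14 increases the component count from 1 to 2, so 14 is a cut vertex.
By contrast removing 5 leaves 1 component; it is not a cut vertex. No other vertex is a cut vertex either.

1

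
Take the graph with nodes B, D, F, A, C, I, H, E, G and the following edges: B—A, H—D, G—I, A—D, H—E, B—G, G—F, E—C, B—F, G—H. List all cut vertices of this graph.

Removing E increases the component count from 1 to 2, so E is a cut vertex.
Removing G increases the component count from 1 to 2, so G is a cut vertex.
Removing H increases the component count from 1 to 2, so H is a cut vertex.
By contrast removing C leaves 1 component; it is not a cut vertex. No other vertex is a cut vertex either.

E, G, H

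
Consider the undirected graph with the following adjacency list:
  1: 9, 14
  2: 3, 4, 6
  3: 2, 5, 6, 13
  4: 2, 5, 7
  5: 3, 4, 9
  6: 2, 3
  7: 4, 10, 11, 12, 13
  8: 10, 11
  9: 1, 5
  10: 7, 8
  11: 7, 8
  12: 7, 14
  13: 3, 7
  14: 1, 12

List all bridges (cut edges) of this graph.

none

The edges on the cycle 3-6-2-3 are not bridges since each lies on that cycle.
Every edge lies on some cycle, so there are no bridges.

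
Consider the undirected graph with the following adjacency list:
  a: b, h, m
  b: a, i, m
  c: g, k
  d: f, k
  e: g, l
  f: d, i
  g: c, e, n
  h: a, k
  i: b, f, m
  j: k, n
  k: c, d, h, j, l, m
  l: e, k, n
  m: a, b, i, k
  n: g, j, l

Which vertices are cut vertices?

Removing k increases the component count from 1 to 2, so k is a cut vertex.
By contrast removing e leaves 1 component; it is not a cut vertex. No other vertex is a cut vertex either.

k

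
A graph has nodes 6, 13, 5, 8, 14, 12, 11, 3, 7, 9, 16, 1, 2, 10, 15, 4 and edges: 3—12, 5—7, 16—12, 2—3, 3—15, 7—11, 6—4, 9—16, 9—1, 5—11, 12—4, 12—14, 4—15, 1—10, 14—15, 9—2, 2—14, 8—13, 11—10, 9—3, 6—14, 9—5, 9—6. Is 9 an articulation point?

Deleting 9 raises the number of components from 2 to 3, so 9 is a cut vertex.

Yes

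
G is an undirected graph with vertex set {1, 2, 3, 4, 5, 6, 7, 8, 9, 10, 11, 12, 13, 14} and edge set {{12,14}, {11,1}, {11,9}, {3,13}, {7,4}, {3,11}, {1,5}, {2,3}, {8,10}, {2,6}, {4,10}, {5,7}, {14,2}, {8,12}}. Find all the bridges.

The edges on the cycle 8-12-14-2-3-11-1-5-7-4-10-8 are not bridges since each lies on that cycle.
But removing 6 - 2 disconnects 6 from 2; removing 9 - 11 disconnects 9 from 11; removing 3 - 13 disconnects 3 from 13 — these are bridges.

11-9, 13-3, 2-6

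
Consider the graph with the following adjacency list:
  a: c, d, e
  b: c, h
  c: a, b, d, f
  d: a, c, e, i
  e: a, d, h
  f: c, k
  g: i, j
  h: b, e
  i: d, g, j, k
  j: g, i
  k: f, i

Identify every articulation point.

i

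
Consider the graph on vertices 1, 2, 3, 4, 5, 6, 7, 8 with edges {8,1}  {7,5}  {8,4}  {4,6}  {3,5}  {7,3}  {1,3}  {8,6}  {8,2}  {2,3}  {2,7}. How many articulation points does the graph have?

Removing 8 increases the component count from 1 to 2, so 8 is a cut vertex.
By contrast removing 6 leaves 1 component; it is not a cut vertex. No other vertex is a cut vertex either.

1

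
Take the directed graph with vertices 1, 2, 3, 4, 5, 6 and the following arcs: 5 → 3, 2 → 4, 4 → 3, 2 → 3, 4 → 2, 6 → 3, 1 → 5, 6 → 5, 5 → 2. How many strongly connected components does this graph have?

{2, 4} are all mutually reachable — one SCC of size 2.
{5} is an SCC by itself.
{1} is an SCC by itself.
{6} is an SCC by itself.
{3} is an SCC by itself.
That gives 5 strongly connected components.

5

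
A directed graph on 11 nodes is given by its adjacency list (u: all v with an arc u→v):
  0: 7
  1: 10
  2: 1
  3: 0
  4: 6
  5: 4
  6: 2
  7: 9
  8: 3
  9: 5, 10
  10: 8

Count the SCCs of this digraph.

1

{0, 1, 2, 3, 4, 5, 6, 7, 8, 9, 10} are all mutually reachable — one SCC of size 11.
That gives 1 strongly connected component.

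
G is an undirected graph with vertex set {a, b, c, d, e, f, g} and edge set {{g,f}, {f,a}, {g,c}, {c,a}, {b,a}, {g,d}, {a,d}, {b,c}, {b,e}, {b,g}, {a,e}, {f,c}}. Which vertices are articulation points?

none

Removing c, for instance, still leaves 1 component. No single vertex removal increases the component count — the graph has no articulation points.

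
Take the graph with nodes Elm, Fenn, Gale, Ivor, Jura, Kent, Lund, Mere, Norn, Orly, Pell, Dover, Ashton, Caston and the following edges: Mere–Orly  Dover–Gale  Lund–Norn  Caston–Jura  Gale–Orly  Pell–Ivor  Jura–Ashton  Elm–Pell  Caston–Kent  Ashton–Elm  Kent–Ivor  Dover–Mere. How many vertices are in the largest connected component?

Fenn is isolated — a component by itself.
Starting from Lund we can reach Lund, Norn. That is one component of size 2.
Starting from Gale we can reach Gale, Mere, Orly, Dover. That is one component of size 4.
Starting from Elm we can reach Elm, Ivor, Jura, Kent, Pell, Ashton, Caston. That is one component of size 7.
The largest has 7 vertices.

7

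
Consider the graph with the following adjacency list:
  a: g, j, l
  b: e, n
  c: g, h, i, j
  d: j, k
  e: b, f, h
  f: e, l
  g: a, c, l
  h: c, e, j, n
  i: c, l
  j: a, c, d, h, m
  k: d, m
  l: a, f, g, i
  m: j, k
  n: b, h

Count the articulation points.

Removing j increases the component count from 1 to 2, so j is a cut vertex.
By contrast removing m leaves 1 component; it is not a cut vertex. No other vertex is a cut vertex either.

1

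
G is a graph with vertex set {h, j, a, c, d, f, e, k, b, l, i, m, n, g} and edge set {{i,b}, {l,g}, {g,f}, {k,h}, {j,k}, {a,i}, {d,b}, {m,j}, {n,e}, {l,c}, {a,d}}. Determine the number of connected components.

4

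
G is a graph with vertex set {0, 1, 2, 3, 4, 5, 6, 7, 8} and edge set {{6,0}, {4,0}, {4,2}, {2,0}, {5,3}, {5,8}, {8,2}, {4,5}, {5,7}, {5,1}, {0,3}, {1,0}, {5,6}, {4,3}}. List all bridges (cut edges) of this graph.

The edges on the cycle 5-1-0-2-8-5 are not bridges since each lies on that cycle.
But removing 5 - 7 disconnects 5 from 7 — this is a bridge.

5-7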